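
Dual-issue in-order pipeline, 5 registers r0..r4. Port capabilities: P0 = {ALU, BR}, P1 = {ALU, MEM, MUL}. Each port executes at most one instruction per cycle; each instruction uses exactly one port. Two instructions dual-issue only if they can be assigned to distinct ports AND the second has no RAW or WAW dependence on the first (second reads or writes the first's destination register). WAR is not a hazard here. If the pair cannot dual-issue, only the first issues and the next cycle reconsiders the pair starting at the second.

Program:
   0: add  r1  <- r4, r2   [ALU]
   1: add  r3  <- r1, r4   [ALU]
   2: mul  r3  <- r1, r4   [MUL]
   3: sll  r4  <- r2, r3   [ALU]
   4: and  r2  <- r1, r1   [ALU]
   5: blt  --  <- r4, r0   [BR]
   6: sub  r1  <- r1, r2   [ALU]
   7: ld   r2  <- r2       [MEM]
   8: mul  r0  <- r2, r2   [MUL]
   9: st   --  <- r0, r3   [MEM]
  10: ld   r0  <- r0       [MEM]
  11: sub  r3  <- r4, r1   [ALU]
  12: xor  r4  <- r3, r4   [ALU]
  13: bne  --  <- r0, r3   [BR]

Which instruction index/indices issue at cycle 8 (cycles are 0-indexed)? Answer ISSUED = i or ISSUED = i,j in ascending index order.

c0: i0 add.ALU  RAW r1
c1: i1 add.ALU  WAW r3
c2: i2 mul.MUL  RAW r3
c3: i3+i4 sll.ALU+and.ALU  2-wide
c4: i5+i6 blt.BR+sub.ALU  2-wide
c5: i7 ld.MEM  no-port MEM/MUL
c6: i8 mul.MUL  no-port MUL/MEM
c7: i9 st.MEM  no-port MEM/MEM
c8: i10+i11 ld.MEM+sub.ALU  2-wide
c9: i12+i13 xor.ALU+bne.BR  2-wide

ISSUED = 10,11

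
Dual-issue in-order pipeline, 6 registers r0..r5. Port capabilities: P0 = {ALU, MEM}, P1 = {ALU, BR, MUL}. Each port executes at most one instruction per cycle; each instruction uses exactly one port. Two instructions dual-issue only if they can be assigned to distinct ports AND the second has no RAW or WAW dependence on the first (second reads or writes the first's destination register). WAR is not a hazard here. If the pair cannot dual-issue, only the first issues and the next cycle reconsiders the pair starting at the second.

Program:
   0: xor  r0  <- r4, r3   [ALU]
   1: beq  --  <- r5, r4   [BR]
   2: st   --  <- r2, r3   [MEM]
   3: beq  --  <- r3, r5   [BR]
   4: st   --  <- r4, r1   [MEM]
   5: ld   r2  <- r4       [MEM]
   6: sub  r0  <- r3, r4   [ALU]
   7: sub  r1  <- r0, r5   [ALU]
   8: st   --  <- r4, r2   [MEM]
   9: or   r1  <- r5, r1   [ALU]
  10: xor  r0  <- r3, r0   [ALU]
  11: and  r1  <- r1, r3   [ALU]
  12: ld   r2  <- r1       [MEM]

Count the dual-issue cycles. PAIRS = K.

PAIRS = 5

#0 head=0: xor.ALU/beq.BR i0/i1 2-wide
#1 head=2: st.MEM/beq.BR i2/i3 2-wide
#2 head=4: st.MEM i4 no-port MEM/MEM
#3 head=5: ld.MEM/sub.ALU i5/i6 2-wide
#4 head=7: sub.ALU/st.MEM i7/i8 2-wide
#5 head=9: or.ALU/xor.ALU i9/i10 2-wide
#6 head=11: and.ALU i11 RAW r1
#7 head=12: ld.MEM i12 tail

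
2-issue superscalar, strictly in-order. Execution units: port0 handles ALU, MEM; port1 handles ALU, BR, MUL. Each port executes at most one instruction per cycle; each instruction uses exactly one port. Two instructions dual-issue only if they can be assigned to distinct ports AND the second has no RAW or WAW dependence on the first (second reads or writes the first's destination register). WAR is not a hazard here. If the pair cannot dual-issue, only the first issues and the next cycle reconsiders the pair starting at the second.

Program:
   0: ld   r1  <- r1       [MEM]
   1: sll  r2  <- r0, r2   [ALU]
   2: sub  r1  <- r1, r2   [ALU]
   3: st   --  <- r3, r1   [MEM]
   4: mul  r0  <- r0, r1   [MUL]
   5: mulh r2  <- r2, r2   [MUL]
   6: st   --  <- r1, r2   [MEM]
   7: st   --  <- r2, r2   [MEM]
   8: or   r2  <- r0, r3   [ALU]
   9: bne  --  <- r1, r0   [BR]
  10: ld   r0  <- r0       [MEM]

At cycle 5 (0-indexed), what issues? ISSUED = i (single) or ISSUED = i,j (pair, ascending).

[0] i0&i1  ld sll  -- pair
[1] i2  sub  -- RAW r1
[2] i3&i4  st mul  -- pair
[3] i5  mulh  -- RAW r2
[4] i6  st  -- no-port MEM/MEM
[5] i7&i8  st or  -- pair
[6] i9&i10  bne ld  -- pair

ISSUED = 7,8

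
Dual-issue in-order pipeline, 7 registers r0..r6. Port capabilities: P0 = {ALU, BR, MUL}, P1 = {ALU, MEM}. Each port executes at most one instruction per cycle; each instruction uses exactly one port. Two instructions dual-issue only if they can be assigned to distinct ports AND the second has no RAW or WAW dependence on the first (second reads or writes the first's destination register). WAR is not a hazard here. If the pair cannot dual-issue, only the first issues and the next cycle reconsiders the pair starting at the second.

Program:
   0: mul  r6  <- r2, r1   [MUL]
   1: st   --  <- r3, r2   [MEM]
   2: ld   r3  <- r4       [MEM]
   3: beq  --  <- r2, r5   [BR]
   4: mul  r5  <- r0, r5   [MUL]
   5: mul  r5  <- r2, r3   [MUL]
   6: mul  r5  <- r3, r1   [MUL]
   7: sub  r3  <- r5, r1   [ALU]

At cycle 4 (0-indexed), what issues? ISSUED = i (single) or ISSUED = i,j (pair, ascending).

ISSUED = 6

t=0 i0&i1:mul.MUL;st.MEM ; pair
t=1 i2&i3:ld.MEM;beq.BR ; pair
t=2 i4:mul.MUL ; no-port MUL/MUL
t=3 i5:mul.MUL ; no-port MUL/MUL
t=4 i6:mul.MUL ; RAW r5
t=5 i7:sub.ALU ; tail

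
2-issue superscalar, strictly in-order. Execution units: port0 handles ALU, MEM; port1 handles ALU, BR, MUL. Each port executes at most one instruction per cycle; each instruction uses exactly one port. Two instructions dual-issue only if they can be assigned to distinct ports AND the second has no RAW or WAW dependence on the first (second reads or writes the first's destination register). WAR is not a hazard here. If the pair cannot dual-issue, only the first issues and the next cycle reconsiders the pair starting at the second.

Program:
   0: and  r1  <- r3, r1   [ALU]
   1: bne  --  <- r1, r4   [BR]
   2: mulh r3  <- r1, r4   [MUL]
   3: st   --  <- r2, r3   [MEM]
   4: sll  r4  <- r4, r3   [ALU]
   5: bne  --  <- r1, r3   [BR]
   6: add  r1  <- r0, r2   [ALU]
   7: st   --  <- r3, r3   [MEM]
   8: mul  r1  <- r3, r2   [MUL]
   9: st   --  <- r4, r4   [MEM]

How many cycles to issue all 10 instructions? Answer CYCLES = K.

t=0 i0:and ; RAW r1
t=1 i1:bne ; no-port BR/MUL
t=2 i2:mulh ; RAW r3
t=3 i3&i4:st sll ; dual
t=4 i5&i6:bne add ; dual
t=5 i7&i8:st mul ; dual
t=6 i9:st ; tail

CYCLES = 7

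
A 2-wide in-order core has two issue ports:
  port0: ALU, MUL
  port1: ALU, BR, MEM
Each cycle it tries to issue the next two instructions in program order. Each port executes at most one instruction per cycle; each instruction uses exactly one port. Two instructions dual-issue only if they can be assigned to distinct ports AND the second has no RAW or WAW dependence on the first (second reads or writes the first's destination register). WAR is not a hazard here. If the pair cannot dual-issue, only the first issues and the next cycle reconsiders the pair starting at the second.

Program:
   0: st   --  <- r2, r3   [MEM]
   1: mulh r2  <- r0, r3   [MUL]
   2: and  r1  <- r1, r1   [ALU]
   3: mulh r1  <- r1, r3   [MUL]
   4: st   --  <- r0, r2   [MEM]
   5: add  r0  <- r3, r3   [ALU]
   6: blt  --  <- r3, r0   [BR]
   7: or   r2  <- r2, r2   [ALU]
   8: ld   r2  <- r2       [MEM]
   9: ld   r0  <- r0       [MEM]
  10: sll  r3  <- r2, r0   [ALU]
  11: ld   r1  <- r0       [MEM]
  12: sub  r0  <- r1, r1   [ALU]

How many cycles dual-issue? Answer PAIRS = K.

PAIRS = 4

0. st.MEM mulh.MUL @i0&i1  | pair
1. and.ALU @i2  | RAW+WAW r1
2. mulh.MUL st.MEM @i3&i4  | pair
3. add.ALU @i5  | RAW r0
4. blt.BR or.ALU @i6&i7  | pair
5. ld.MEM @i8  | no-port MEM/MEM
6. ld.MEM @i9  | RAW r0
7. sll.ALU ld.MEM @i10&i11  | pair
8. sub.ALU @i12  | tail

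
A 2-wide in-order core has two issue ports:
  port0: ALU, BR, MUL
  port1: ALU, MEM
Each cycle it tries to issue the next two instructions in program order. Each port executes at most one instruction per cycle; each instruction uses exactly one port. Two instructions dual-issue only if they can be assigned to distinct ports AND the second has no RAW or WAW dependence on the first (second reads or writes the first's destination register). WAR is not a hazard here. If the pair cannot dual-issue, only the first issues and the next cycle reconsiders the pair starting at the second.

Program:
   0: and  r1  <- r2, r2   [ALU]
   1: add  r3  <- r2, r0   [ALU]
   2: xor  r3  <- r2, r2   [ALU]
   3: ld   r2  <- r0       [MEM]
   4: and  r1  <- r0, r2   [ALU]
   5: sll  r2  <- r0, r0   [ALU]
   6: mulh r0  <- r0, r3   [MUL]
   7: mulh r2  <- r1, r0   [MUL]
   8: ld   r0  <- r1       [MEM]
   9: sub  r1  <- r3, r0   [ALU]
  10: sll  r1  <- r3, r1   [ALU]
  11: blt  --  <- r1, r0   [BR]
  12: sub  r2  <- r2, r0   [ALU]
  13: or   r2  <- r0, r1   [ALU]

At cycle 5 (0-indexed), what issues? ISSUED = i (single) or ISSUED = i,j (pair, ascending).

#0 head=0: and.ALU add.ALU i0+i1 2-wide
#1 head=2: xor.ALU ld.MEM i2+i3 2-wide
#2 head=4: and.ALU sll.ALU i4+i5 2-wide
#3 head=6: mulh.MUL i6 no-port MUL/MUL
#4 head=7: mulh.MUL ld.MEM i7+i8 2-wide
#5 head=9: sub.ALU i9 RAW+WAW r1
#6 head=10: sll.ALU i10 RAW r1
#7 head=11: blt.BR sub.ALU i11+i12 2-wide
#8 head=13: or.ALU i13 tail

ISSUED = 9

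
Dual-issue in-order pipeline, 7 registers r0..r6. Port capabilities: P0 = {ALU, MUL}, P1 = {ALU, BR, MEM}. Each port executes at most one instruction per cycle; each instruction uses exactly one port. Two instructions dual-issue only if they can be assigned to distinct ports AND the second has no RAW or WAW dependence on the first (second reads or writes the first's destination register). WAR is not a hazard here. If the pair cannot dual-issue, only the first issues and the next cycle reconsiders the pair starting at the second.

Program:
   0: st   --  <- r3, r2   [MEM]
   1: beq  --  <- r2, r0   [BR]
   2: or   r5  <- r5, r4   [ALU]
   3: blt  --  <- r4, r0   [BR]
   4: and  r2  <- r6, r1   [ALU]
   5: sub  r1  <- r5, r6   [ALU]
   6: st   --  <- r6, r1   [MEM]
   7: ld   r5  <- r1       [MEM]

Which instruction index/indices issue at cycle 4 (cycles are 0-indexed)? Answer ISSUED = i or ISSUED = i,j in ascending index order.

0. st.MEM @i0  | no-port MEM/BR
1. beq.BR;or.ALU @i1&i2  | pair
2. blt.BR;and.ALU @i3&i4  | pair
3. sub.ALU @i5  | RAW r1
4. st.MEM @i6  | no-port MEM/MEM
5. ld.MEM @i7  | tail

ISSUED = 6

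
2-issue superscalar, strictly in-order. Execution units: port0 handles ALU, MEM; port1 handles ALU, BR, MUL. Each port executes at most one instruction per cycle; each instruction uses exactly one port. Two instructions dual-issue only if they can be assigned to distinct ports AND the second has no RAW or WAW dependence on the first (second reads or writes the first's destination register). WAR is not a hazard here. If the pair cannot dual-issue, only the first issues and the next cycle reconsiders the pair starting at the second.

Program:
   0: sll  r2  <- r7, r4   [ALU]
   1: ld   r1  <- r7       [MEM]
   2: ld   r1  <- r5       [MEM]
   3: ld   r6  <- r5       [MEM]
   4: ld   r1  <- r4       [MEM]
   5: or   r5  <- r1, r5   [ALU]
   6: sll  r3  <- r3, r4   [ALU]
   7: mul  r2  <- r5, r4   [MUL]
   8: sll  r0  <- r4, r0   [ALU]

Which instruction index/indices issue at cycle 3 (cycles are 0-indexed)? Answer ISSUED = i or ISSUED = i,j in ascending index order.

ISSUED = 4

  cy0 -> i0,i1 (sll;ld) pair
  cy1 -> i2 (ld) no-port MEM/MEM
  cy2 -> i3 (ld) no-port MEM/MEM
  cy3 -> i4 (ld) RAW r1
  cy4 -> i5,i6 (or;sll) pair
  cy5 -> i7,i8 (mul;sll) pair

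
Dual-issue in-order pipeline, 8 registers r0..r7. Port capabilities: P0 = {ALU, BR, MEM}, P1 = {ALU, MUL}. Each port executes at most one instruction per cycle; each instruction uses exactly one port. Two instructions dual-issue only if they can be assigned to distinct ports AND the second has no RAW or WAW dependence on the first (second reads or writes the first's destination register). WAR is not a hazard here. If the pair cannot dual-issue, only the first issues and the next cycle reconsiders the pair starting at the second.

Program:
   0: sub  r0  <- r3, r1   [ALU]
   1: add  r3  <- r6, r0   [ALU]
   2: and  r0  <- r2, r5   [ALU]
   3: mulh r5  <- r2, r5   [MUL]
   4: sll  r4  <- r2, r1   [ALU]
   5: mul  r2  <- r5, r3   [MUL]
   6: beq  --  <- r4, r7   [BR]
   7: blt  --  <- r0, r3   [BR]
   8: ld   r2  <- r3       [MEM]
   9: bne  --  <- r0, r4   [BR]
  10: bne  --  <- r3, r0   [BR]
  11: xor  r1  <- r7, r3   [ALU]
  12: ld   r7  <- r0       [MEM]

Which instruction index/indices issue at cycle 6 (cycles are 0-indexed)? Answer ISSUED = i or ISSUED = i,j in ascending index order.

ISSUED = 9

0. sub.ALU @i0  | RAW r0
1. add.ALU/and.ALU @i1,i2  | pair
2. mulh.MUL/sll.ALU @i3,i4  | pair
3. mul.MUL/beq.BR @i5,i6  | pair
4. blt.BR @i7  | no-port BR/MEM
5. ld.MEM @i8  | no-port MEM/BR
6. bne.BR @i9  | no-port BR/BR
7. bne.BR/xor.ALU @i10,i11  | pair
8. ld.MEM @i12  | tail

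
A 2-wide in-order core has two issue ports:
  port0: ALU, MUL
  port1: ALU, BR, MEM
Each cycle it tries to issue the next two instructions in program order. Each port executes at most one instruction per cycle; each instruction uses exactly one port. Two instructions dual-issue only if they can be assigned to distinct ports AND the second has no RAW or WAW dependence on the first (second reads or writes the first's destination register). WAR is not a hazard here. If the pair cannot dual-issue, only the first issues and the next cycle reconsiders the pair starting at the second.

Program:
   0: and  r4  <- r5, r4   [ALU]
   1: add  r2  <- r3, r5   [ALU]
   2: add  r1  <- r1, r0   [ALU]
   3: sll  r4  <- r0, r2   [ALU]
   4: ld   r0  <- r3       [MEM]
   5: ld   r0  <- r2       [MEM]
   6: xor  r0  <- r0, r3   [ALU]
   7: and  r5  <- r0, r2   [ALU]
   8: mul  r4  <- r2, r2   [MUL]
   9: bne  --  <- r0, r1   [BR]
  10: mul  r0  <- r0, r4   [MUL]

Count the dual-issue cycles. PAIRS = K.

#0 head=0: and.ALU add.ALU i0&i1 pair
#1 head=2: add.ALU sll.ALU i2&i3 pair
#2 head=4: ld.MEM i4 no-port MEM/MEM
#3 head=5: ld.MEM i5 RAW+WAW r0
#4 head=6: xor.ALU i6 RAW r0
#5 head=7: and.ALU mul.MUL i7&i8 pair
#6 head=9: bne.BR mul.MUL i9&i10 pair

PAIRS = 4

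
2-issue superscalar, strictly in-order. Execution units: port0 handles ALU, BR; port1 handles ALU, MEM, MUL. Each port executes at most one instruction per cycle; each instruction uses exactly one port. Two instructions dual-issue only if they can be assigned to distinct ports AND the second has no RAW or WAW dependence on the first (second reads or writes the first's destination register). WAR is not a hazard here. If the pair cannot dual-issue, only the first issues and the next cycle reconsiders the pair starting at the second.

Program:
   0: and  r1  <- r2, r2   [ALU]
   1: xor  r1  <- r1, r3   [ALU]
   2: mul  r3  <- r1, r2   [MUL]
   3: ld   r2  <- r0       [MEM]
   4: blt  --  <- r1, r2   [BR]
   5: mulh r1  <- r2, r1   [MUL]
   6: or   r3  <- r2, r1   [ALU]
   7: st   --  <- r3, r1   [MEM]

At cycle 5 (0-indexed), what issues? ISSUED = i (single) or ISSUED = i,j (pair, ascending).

0. and @i0  | RAW+WAW r1
1. xor @i1  | RAW r1
2. mul @i2  | no-port MUL/MEM
3. ld @i3  | RAW r2
4. blt+mulh @i4,i5  | pair
5. or @i6  | RAW r3
6. st @i7  | tail

ISSUED = 6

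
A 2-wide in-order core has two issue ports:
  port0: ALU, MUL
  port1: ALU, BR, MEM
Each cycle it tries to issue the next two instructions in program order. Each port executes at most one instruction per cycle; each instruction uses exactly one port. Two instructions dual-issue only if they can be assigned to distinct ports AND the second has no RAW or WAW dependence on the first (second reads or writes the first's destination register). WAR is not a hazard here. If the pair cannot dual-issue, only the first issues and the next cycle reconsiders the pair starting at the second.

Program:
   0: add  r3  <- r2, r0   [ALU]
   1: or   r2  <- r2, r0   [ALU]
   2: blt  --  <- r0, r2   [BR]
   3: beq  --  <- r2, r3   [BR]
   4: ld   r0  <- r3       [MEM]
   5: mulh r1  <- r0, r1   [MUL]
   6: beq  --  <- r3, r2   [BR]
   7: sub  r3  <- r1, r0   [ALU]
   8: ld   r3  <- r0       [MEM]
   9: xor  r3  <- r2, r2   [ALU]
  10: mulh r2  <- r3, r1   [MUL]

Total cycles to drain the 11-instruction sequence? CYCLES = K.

CYCLES = 9

[0] i0+i1  add.ALU or.ALU  -- pair
[1] i2  blt.BR  -- no-port BR/BR
[2] i3  beq.BR  -- no-port BR/MEM
[3] i4  ld.MEM  -- RAW r0
[4] i5+i6  mulh.MUL beq.BR  -- pair
[5] i7  sub.ALU  -- WAW r3
[6] i8  ld.MEM  -- WAW r3
[7] i9  xor.ALU  -- RAW r3
[8] i10  mulh.MUL  -- tail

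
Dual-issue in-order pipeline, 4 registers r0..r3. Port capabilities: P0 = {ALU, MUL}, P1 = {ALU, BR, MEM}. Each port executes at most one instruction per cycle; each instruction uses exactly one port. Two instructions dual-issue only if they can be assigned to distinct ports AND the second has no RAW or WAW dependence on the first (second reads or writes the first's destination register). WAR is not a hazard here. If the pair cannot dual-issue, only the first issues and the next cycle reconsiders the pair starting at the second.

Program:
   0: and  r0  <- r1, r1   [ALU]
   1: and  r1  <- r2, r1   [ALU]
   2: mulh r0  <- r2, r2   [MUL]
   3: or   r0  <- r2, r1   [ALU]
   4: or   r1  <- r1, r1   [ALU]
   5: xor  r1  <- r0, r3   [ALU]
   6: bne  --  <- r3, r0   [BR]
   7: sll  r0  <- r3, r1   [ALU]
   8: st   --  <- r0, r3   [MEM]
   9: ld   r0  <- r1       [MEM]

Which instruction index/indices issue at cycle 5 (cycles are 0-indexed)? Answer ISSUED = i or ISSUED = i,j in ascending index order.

[0] i0+i1  and.ALU+and.ALU  -- 2-wide
[1] i2  mulh.MUL  -- WAW r0
[2] i3+i4  or.ALU+or.ALU  -- 2-wide
[3] i5+i6  xor.ALU+bne.BR  -- 2-wide
[4] i7  sll.ALU  -- RAW r0
[5] i8  st.MEM  -- no-port MEM/MEM
[6] i9  ld.MEM  -- tail

ISSUED = 8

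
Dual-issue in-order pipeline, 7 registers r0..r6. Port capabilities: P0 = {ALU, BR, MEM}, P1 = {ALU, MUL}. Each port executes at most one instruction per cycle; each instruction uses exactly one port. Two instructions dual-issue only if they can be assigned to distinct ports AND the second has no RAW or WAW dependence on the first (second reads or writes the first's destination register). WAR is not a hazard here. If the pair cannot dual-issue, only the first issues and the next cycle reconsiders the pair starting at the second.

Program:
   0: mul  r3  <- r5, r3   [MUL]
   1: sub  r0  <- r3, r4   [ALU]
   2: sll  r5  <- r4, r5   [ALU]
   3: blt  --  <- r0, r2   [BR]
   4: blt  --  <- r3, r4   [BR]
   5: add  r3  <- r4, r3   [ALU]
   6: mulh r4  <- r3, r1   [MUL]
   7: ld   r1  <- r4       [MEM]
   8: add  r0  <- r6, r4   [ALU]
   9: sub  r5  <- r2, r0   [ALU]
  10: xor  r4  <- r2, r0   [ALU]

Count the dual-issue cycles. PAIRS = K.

PAIRS = 4

c0: i0 mul  RAW r3
c1: i1&i2 sub/sll  2-wide
c2: i3 blt  no-port BR/BR
c3: i4&i5 blt/add  2-wide
c4: i6 mulh  RAW r4
c5: i7&i8 ld/add  2-wide
c6: i9&i10 sub/xor  2-wide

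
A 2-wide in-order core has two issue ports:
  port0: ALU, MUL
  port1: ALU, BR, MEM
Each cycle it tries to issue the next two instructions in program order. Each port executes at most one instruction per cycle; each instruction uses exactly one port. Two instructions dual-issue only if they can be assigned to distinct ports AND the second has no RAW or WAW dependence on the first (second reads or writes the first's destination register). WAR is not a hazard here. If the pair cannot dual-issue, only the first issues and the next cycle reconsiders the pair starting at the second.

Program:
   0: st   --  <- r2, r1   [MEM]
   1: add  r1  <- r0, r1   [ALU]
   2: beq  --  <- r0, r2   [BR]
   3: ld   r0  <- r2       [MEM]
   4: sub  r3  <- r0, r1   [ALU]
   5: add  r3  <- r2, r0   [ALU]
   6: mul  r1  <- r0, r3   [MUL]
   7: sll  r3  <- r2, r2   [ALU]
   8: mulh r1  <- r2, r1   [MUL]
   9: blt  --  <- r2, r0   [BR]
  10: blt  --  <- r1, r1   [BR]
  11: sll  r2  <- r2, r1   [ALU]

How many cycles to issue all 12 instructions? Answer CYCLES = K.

c0: i0/i1 st+add  pair
c1: i2 beq  no-port BR/MEM
c2: i3 ld  RAW r0
c3: i4 sub  WAW r3
c4: i5 add  RAW r3
c5: i6/i7 mul+sll  pair
c6: i8/i9 mulh+blt  pair
c7: i10/i11 blt+sll  pair

CYCLES = 8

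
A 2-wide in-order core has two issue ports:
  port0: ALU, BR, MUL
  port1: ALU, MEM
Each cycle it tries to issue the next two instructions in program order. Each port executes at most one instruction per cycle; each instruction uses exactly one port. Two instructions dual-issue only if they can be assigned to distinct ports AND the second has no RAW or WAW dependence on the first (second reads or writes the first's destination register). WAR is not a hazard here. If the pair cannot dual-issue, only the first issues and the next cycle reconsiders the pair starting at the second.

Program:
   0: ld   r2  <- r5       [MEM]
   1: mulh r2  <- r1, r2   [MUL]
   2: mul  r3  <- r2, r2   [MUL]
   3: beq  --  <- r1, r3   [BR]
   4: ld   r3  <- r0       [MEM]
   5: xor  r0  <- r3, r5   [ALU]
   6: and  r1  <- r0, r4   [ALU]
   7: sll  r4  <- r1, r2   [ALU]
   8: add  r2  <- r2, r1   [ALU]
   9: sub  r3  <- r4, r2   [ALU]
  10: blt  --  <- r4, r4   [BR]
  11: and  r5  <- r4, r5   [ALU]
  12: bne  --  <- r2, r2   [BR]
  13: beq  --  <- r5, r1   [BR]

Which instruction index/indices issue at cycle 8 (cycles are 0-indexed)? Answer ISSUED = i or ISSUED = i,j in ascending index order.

[0] i0  ld.MEM  -- RAW+WAW r2
[1] i1  mulh.MUL  -- no-port MUL/MUL
[2] i2  mul.MUL  -- no-port MUL/BR
[3] i3,i4  beq.BR;ld.MEM  -- dual
[4] i5  xor.ALU  -- RAW r0
[5] i6  and.ALU  -- RAW r1
[6] i7,i8  sll.ALU;add.ALU  -- dual
[7] i9,i10  sub.ALU;blt.BR  -- dual
[8] i11,i12  and.ALU;bne.BR  -- dual
[9] i13  beq.BR  -- tail

ISSUED = 11,12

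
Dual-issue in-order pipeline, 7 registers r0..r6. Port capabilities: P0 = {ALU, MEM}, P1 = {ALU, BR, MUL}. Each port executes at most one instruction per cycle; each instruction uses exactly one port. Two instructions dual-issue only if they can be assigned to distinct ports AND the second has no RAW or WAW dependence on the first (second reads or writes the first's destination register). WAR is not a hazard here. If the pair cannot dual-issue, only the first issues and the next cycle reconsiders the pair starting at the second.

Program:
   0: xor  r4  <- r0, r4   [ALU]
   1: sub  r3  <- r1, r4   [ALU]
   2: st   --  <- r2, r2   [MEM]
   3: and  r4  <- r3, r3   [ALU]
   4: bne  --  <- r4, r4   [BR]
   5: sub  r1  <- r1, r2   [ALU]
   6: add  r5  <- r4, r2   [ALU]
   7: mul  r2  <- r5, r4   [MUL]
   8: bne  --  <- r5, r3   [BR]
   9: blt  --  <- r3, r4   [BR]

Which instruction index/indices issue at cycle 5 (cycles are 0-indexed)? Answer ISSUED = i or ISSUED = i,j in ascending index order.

c0: i0 xor  RAW r4
c1: i1,i2 sub;st  pair
c2: i3 and  RAW r4
c3: i4,i5 bne;sub  pair
c4: i6 add  RAW r5
c5: i7 mul  no-port MUL/BR
c6: i8 bne  no-port BR/BR
c7: i9 blt  tail

ISSUED = 7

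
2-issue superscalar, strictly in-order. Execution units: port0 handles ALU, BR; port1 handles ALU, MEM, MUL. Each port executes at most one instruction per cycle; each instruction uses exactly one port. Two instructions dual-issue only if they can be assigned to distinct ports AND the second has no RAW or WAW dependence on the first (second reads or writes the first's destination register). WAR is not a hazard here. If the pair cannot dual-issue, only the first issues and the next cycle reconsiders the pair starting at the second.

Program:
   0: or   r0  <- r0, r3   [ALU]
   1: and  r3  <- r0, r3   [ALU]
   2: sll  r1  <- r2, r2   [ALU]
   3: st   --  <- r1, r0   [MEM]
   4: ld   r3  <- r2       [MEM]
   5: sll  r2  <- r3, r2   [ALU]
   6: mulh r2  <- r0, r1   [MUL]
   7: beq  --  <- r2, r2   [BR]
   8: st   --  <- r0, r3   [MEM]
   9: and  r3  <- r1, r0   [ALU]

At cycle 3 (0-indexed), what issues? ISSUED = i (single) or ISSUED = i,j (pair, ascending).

c0: i0 or.ALU  RAW r0
c1: i1&i2 and.ALU sll.ALU  dual
c2: i3 st.MEM  no-port MEM/MEM
c3: i4 ld.MEM  RAW r3
c4: i5 sll.ALU  WAW r2
c5: i6 mulh.MUL  RAW r2
c6: i7&i8 beq.BR st.MEM  dual
c7: i9 and.ALU  tail

ISSUED = 4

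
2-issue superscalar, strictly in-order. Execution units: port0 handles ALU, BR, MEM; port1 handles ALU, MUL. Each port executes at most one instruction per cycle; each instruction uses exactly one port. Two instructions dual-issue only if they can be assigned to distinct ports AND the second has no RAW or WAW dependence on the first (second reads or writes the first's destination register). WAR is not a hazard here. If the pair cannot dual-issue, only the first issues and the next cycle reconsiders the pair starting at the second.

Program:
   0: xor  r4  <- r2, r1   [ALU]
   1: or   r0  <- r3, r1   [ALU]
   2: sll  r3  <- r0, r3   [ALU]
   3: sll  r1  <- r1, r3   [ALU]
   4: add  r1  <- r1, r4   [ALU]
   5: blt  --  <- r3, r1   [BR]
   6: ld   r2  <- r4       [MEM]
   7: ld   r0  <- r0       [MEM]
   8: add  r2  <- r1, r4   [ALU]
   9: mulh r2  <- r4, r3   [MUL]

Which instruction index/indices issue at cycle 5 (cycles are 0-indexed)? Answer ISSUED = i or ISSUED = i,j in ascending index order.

#0 head=0: xor+or i0&i1 2-wide
#1 head=2: sll i2 RAW r3
#2 head=3: sll i3 RAW+WAW r1
#3 head=4: add i4 RAW r1
#4 head=5: blt i5 no-port BR/MEM
#5 head=6: ld i6 no-port MEM/MEM
#6 head=7: ld+add i7&i8 2-wide
#7 head=9: mulh i9 tail

ISSUED = 6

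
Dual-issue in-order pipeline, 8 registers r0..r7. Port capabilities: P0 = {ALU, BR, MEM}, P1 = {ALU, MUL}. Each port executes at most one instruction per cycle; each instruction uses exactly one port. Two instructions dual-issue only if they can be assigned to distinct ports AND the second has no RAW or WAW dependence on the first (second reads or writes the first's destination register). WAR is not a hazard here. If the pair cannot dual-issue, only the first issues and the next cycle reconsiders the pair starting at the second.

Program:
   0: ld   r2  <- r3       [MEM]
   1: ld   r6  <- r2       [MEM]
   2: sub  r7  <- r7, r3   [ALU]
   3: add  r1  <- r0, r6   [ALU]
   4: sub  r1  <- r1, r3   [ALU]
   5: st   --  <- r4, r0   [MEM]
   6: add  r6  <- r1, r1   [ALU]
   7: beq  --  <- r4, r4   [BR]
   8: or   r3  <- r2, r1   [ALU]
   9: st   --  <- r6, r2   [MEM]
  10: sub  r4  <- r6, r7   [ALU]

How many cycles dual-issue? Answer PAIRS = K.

PAIRS = 4

c0: i0 ld  no-port MEM/MEM
c1: i1+i2 ld+sub  2-wide
c2: i3 add  RAW+WAW r1
c3: i4+i5 sub+st  2-wide
c4: i6+i7 add+beq  2-wide
c5: i8+i9 or+st  2-wide
c6: i10 sub  tail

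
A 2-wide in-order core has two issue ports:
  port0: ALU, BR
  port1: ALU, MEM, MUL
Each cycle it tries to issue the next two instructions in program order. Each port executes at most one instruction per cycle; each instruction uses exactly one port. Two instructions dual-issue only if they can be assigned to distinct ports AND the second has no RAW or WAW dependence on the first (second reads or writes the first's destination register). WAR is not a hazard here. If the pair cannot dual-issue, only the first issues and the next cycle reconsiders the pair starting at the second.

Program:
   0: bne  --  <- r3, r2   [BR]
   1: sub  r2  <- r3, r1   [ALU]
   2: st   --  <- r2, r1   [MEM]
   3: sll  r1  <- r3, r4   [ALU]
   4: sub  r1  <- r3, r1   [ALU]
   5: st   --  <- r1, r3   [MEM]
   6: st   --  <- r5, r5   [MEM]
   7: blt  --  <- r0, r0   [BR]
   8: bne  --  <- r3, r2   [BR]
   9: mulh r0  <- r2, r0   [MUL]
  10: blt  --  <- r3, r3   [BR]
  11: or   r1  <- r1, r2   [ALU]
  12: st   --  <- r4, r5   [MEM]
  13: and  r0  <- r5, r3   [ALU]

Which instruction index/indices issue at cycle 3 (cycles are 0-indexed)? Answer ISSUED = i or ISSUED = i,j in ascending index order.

ISSUED = 5

  cy0 -> i0,i1 (bne/sub) dual
  cy1 -> i2,i3 (st/sll) dual
  cy2 -> i4 (sub) RAW r1
  cy3 -> i5 (st) no-port MEM/MEM
  cy4 -> i6,i7 (st/blt) dual
  cy5 -> i8,i9 (bne/mulh) dual
  cy6 -> i10,i11 (blt/or) dual
  cy7 -> i12,i13 (st/and) dual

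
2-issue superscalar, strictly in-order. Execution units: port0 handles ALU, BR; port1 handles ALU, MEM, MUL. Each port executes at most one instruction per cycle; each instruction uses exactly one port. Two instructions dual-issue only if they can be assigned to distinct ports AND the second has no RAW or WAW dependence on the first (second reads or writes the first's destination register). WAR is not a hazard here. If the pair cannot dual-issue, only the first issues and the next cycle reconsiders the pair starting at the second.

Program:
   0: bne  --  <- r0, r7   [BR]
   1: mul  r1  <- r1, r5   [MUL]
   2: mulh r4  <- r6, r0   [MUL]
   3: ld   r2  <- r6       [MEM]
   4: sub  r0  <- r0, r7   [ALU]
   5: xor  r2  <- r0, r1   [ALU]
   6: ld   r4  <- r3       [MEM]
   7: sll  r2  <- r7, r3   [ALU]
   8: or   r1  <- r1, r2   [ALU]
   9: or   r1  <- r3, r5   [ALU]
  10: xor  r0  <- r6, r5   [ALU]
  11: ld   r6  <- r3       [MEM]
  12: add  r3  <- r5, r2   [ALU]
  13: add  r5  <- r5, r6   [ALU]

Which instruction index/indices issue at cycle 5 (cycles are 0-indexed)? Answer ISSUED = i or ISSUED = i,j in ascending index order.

ISSUED = 8

c0: i0,i1 bne+mul  pair
c1: i2 mulh  no-port MUL/MEM
c2: i3,i4 ld+sub  pair
c3: i5,i6 xor+ld  pair
c4: i7 sll  RAW r2
c5: i8 or  WAW r1
c6: i9,i10 or+xor  pair
c7: i11,i12 ld+add  pair
c8: i13 add  tail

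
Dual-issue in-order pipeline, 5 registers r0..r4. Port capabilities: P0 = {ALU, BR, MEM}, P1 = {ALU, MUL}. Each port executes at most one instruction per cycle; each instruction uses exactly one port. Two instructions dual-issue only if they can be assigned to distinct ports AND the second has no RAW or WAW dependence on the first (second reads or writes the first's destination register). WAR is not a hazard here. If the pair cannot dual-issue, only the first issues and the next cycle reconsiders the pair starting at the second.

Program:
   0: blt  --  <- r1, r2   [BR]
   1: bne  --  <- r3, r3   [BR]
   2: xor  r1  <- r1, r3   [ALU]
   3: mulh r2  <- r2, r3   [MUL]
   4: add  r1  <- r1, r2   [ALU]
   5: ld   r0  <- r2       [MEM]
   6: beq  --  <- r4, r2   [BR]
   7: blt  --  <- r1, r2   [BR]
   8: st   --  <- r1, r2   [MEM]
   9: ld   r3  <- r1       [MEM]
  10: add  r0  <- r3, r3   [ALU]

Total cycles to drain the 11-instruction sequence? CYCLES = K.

#0 head=0: blt.BR i0 no-port BR/BR
#1 head=1: bne.BR/xor.ALU i1,i2 dual
#2 head=3: mulh.MUL i3 RAW r2
#3 head=4: add.ALU/ld.MEM i4,i5 dual
#4 head=6: beq.BR i6 no-port BR/BR
#5 head=7: blt.BR i7 no-port BR/MEM
#6 head=8: st.MEM i8 no-port MEM/MEM
#7 head=9: ld.MEM i9 RAW r3
#8 head=10: add.ALU i10 tail

CYCLES = 9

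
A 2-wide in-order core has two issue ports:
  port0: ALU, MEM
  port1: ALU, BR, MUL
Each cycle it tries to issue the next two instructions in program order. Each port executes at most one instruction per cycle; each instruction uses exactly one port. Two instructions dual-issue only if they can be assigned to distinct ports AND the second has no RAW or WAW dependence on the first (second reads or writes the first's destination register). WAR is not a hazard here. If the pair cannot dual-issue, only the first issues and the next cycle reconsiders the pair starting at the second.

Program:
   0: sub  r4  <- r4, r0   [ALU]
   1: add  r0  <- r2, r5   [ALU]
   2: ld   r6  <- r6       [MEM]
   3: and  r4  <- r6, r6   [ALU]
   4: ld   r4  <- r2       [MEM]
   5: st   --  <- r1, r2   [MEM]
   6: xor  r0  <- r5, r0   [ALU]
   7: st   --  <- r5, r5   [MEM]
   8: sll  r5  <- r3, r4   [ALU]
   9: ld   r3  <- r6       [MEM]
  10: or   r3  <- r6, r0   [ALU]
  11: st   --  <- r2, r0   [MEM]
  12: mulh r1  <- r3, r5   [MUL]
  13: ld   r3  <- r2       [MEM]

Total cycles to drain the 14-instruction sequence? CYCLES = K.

CYCLES = 9

  cy0 -> i0/i1 (sub/add) dual
  cy1 -> i2 (ld) RAW r6
  cy2 -> i3 (and) WAW r4
  cy3 -> i4 (ld) no-port MEM/MEM
  cy4 -> i5/i6 (st/xor) dual
  cy5 -> i7/i8 (st/sll) dual
  cy6 -> i9 (ld) WAW r3
  cy7 -> i10/i11 (or/st) dual
  cy8 -> i12/i13 (mulh/ld) dual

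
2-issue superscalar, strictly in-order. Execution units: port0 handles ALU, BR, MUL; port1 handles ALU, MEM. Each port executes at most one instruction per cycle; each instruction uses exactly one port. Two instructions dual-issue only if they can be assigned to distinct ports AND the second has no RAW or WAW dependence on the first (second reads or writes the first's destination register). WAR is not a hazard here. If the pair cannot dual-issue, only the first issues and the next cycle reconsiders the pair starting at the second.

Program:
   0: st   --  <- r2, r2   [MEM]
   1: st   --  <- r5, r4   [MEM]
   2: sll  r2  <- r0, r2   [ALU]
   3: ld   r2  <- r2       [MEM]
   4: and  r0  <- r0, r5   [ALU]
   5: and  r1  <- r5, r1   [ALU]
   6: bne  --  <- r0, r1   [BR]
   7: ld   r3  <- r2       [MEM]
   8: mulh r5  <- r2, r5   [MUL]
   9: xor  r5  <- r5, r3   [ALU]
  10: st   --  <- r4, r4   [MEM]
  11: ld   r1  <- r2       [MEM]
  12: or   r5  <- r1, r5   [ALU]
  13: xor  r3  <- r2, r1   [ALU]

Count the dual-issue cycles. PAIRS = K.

PAIRS = 5

c0: i0 st.MEM  no-port MEM/MEM
c1: i1&i2 st.MEM sll.ALU  dual
c2: i3&i4 ld.MEM and.ALU  dual
c3: i5 and.ALU  RAW r1
c4: i6&i7 bne.BR ld.MEM  dual
c5: i8 mulh.MUL  RAW+WAW r5
c6: i9&i10 xor.ALU st.MEM  dual
c7: i11 ld.MEM  RAW r1
c8: i12&i13 or.ALU xor.ALU  dual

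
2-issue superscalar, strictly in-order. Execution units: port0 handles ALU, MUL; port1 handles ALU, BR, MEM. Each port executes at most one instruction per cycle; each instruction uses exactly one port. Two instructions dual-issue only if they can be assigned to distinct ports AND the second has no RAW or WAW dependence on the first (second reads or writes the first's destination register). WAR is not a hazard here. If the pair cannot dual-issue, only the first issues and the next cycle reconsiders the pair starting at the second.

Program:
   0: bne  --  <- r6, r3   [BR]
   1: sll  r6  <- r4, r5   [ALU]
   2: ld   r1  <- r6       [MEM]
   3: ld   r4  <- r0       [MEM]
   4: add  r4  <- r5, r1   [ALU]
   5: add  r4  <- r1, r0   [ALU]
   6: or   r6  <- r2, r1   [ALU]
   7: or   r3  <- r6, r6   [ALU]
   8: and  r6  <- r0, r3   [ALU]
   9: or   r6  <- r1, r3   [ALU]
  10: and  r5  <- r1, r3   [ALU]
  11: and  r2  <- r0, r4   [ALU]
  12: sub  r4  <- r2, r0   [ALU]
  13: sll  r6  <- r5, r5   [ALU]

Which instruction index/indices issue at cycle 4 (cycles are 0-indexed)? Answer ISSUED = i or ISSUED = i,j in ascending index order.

#0 head=0: bne+sll i0,i1 2-wide
#1 head=2: ld i2 no-port MEM/MEM
#2 head=3: ld i3 WAW r4
#3 head=4: add i4 WAW r4
#4 head=5: add+or i5,i6 2-wide
#5 head=7: or i7 RAW r3
#6 head=8: and i8 WAW r6
#7 head=9: or+and i9,i10 2-wide
#8 head=11: and i11 RAW r2
#9 head=12: sub+sll i12,i13 2-wide

ISSUED = 5,6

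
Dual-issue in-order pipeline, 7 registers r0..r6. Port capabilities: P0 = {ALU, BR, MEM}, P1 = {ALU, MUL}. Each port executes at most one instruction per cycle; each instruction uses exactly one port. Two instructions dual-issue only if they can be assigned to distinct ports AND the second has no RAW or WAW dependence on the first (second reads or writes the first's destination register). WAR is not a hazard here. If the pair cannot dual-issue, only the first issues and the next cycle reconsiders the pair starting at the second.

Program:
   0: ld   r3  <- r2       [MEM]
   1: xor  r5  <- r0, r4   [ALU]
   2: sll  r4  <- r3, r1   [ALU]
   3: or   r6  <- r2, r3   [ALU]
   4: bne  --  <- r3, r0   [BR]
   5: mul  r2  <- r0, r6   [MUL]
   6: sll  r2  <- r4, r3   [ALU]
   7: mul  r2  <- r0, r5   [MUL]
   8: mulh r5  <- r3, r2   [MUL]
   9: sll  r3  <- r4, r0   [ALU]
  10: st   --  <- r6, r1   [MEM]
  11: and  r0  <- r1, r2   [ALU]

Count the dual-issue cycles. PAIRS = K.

#0 head=0: ld.MEM/xor.ALU i0&i1 2-wide
#1 head=2: sll.ALU/or.ALU i2&i3 2-wide
#2 head=4: bne.BR/mul.MUL i4&i5 2-wide
#3 head=6: sll.ALU i6 WAW r2
#4 head=7: mul.MUL i7 no-port MUL/MUL
#5 head=8: mulh.MUL/sll.ALU i8&i9 2-wide
#6 head=10: st.MEM/and.ALU i10&i11 2-wide

PAIRS = 5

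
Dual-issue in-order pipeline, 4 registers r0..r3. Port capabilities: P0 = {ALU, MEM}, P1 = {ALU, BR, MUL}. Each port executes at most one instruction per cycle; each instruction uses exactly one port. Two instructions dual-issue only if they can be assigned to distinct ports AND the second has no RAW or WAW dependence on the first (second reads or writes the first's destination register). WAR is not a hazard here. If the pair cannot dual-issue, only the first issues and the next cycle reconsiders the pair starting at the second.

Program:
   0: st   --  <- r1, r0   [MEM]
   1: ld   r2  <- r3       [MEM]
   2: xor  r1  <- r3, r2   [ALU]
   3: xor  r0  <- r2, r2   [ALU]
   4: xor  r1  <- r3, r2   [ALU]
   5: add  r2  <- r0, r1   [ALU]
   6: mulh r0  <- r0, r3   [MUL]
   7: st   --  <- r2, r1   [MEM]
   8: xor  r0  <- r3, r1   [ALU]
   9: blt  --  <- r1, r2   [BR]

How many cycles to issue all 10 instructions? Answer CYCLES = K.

#0 head=0: st i0 no-port MEM/MEM
#1 head=1: ld i1 RAW r2
#2 head=2: xor xor i2/i3 dual
#3 head=4: xor i4 RAW r1
#4 head=5: add mulh i5/i6 dual
#5 head=7: st xor i7/i8 dual
#6 head=9: blt i9 tail

CYCLES = 7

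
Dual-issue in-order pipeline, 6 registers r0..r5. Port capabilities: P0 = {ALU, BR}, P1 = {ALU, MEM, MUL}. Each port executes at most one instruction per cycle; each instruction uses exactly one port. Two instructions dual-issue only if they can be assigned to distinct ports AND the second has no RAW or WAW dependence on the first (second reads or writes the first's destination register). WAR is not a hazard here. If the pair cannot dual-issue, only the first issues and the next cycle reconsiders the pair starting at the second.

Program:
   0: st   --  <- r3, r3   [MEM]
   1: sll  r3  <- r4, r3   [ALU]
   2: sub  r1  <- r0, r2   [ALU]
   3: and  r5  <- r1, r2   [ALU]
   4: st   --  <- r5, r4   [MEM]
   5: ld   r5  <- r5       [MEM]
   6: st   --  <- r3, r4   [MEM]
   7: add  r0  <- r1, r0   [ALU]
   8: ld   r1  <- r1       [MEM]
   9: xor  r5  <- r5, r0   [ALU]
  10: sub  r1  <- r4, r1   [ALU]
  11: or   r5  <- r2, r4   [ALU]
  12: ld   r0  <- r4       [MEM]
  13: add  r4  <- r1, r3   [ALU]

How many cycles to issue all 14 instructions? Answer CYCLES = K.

CYCLES = 9

[0] i0/i1  st;sll  -- pair
[1] i2  sub  -- RAW r1
[2] i3  and  -- RAW r5
[3] i4  st  -- no-port MEM/MEM
[4] i5  ld  -- no-port MEM/MEM
[5] i6/i7  st;add  -- pair
[6] i8/i9  ld;xor  -- pair
[7] i10/i11  sub;or  -- pair
[8] i12/i13  ld;add  -- pair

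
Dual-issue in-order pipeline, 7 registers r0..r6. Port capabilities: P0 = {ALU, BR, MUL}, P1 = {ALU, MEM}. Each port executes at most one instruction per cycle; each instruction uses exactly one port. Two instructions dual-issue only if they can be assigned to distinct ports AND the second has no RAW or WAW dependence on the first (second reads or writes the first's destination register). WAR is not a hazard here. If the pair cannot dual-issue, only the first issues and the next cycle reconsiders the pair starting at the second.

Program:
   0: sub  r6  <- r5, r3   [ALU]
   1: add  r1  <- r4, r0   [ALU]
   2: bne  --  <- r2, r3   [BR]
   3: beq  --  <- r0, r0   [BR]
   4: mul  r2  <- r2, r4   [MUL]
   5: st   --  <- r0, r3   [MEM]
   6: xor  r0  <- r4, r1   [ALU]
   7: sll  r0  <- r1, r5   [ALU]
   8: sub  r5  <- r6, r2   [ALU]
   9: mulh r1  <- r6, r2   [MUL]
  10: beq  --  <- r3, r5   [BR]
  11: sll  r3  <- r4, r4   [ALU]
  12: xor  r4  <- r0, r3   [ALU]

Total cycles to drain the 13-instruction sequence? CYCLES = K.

c0: i0+i1 sub.ALU/add.ALU  2-wide
c1: i2 bne.BR  no-port BR/BR
c2: i3 beq.BR  no-port BR/MUL
c3: i4+i5 mul.MUL/st.MEM  2-wide
c4: i6 xor.ALU  WAW r0
c5: i7+i8 sll.ALU/sub.ALU  2-wide
c6: i9 mulh.MUL  no-port MUL/BR
c7: i10+i11 beq.BR/sll.ALU  2-wide
c8: i12 xor.ALU  tail

CYCLES = 9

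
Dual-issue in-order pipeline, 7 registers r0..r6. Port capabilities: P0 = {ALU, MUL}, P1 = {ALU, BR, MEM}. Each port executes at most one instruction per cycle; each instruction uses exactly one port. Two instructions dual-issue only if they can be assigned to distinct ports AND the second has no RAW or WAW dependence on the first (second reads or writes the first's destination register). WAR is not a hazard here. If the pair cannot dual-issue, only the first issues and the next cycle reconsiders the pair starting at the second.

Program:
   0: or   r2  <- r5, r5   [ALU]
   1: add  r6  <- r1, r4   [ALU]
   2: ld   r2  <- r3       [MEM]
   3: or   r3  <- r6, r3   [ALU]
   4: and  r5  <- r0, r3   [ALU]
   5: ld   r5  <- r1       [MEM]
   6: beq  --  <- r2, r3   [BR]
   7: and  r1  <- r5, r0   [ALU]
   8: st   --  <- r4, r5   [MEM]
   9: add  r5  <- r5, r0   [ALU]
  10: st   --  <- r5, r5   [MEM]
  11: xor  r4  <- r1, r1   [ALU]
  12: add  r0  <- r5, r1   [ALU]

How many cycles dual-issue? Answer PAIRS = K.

[0] i0/i1  or add  -- pair
[1] i2/i3  ld or  -- pair
[2] i4  and  -- WAW r5
[3] i5  ld  -- no-port MEM/BR
[4] i6/i7  beq and  -- pair
[5] i8/i9  st add  -- pair
[6] i10/i11  st xor  -- pair
[7] i12  add  -- tail

PAIRS = 5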